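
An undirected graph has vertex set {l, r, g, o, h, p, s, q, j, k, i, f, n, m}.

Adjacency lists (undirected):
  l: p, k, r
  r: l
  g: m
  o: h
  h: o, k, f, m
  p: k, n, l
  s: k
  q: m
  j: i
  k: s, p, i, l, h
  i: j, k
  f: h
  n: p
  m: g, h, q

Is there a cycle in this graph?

Yes

DFS, tracking each vertex's parent; an edge to a visited non-parent vertex closes a cycle.
Start from g:
visit g (parent –)
  visit m (parent g)
    m–g: parent, skip
    visit h (parent m)
      visit o (parent h)
        o–h: parent, skip
      visit k (parent h)
        visit s (parent k)
          s–k: parent, skip
        visit p (parent k)
          p–k: parent, skip
          visit n (parent p)
            n–p: parent, skip
          visit l (parent p)
            l–p: parent, skip
            l–k: k visited and ≠ parent → cycle
Cycle: k – p – l – k.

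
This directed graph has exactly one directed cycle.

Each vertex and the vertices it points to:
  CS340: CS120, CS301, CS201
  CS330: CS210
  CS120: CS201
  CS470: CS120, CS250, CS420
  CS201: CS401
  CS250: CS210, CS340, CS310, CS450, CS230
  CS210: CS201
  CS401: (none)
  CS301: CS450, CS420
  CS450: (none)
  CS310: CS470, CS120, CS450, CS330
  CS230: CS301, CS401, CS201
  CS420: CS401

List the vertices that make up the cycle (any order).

DFS with gray/black marking from CS310:
CS310 gray
  CS470 gray
    CS120 gray
      CS201 gray
        CS401 gray
        CS401 black
      CS201 black
    CS120 black
    CS250 gray
      CS210 gray
        CS210→CS201: CS201 black — skip
      CS210 black
      CS340 gray
        CS340→CS120: CS120 black — skip
        CS301 gray
          CS450 gray
          CS450 black
          CS420 gray
            CS420→CS401: CS401 black — skip
          CS420 black
        CS301 black
        CS340→CS201: CS201 black — skip
      CS340 black
      CS250→CS310: CS310 is gray → back edge
Back edge closes the cycle CS310 → CS470 → CS250 → CS310; its vertices are {CS250, CS310, CS470}.

CS250, CS310, CS470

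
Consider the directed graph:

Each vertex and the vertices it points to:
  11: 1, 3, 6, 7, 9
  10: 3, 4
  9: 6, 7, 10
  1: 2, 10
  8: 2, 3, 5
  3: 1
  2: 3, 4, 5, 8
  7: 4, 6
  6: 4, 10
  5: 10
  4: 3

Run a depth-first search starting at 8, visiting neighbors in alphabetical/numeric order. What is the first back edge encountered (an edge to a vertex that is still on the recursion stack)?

DFS from 8 (visiting neighbors in alphabetical/numeric order); mark gray on enter, black on exit:
8 gray
  2 gray
    3 gray
      1 gray
        1→2: 2 is gray → back edge
First back edge: 1 → 2.

1→2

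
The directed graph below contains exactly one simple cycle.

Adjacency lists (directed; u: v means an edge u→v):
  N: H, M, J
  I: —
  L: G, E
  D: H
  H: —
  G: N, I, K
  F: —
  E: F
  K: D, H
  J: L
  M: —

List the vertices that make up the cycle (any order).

G, J, L, N

DFS with gray/black marking from L:
L gray
  G gray
    N gray
      H gray
      H black
      M gray
      M black
      J gray
        J→L: L is gray → back edge
Back edge closes the cycle L → G → N → J → L; its vertices are {G, J, L, N}.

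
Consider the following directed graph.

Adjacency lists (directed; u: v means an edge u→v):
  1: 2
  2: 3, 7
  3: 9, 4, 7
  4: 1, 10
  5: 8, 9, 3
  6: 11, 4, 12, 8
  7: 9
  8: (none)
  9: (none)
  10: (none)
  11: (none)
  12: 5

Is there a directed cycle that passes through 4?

Yes

4 is on a cycle iff 4 can reach itself via ≥1 edge.
4 → 1 → 2 → 3 → 4 — yes.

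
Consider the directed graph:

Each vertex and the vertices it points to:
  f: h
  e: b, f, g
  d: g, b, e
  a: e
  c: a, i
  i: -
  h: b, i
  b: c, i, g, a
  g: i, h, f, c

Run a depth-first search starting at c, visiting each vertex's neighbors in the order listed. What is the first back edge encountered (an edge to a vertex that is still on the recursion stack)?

b->c

DFS from c (visiting each vertex's neighbors in the order listed); mark gray on enter, black on exit:
c gray
  a gray
    e gray
      b gray
        b→c: c is gray → back edge
First back edge: b → c.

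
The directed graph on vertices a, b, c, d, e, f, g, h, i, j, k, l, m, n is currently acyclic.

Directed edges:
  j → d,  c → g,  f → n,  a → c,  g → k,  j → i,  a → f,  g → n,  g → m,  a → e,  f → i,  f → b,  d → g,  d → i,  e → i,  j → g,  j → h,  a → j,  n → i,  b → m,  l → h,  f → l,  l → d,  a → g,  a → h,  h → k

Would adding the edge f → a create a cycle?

Yes

Adding f→a creates a cycle iff a can already reach f.
Path from a: a → f.
So a → … → f → a is a cycle.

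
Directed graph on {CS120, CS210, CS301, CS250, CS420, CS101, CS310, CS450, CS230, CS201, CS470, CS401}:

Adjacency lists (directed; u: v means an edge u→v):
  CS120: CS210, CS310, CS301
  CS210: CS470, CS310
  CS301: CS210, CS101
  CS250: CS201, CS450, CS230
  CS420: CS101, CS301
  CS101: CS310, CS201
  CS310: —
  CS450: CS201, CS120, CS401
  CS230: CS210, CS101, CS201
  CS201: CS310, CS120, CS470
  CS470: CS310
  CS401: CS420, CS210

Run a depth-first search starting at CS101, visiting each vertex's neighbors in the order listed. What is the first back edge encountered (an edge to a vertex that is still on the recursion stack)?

CS301->CS101

DFS from CS101 (visiting each vertex's neighbors in the order listed); mark gray on enter, black on exit:
CS101 gray
  CS310 gray
  CS310 black
  CS201 gray
    CS201→CS310: CS310 black — skip
    CS120 gray
      CS210 gray
        CS470 gray
          CS470→CS310: CS310 black — skip
        CS470 black
        CS210→CS310: CS310 black — skip
      CS210 black
      CS120→CS310: CS310 black — skip
      CS301 gray
        CS301→CS210: CS210 black — skip
        CS301→CS101: CS101 is gray → back edge
First back edge: CS301 → CS101.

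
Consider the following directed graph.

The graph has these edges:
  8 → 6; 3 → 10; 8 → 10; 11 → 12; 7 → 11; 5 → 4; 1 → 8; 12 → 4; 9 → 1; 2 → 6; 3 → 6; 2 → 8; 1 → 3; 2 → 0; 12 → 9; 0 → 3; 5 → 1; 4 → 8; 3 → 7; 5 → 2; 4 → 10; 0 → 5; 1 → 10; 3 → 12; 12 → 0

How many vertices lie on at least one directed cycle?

9

A vertex is on a directed cycle iff it belongs to a strongly connected component of size ≥ 2 (or has a self-loop).
The vertices on cycles are {0, 1, 2, 3, 5, 7, 9, 11, 12} — 9 in total.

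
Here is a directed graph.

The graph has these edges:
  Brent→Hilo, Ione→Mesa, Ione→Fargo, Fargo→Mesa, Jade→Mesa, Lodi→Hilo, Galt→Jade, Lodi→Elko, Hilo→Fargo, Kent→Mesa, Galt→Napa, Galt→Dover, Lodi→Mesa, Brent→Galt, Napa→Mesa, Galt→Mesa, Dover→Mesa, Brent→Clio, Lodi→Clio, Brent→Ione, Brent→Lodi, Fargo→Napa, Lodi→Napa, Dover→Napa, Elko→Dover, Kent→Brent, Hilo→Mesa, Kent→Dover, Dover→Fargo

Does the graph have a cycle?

No

DFS with white/gray/black marking, starting from Brent:
Brent gray
  Galt gray
    Dover gray
      Mesa gray
      Mesa black
      Fargo gray
        Napa gray
          Napa→Mesa: Mesa black — skip
        Napa black
        Fargo→Mesa: Mesa black — skip
      Fargo black
      Dover→Napa: Napa black — skip
    Dover black
    Galt→Napa: Napa black — skip
    Galt→Mesa: Mesa black — skip
    Jade gray
      Jade→Mesa: Mesa black — skip
    Jade black
  Galt black
  Ione gray
    Ione→Mesa: Mesa black — skip
    Ione→Fargo: Fargo black — skip
  Ione black
  Clio gray
  Clio black
  Lodi gray
    Elko gray
      Elko→Dover: Dover black — skip
    Elko black
    Lodi→Napa: Napa black — skip
    Lodi→Clio: Clio black — skip
    Lodi→Mesa: Mesa black — skip
    Hilo gray
      Hilo→Fargo: Fargo black — skip
      Hilo→Mesa: Mesa black — skip
    Hilo black
  Lodi black
  Brent→Hilo: Hilo black — skip
Brent black
Kent gray
  Kent→Brent: Brent black — skip
  Kent→Dover: Dover black — skip
  Kent→Mesa: Mesa black — skip
Kent black
Every edge goes to a white or black vertex — no back edge, so the graph is acyclic.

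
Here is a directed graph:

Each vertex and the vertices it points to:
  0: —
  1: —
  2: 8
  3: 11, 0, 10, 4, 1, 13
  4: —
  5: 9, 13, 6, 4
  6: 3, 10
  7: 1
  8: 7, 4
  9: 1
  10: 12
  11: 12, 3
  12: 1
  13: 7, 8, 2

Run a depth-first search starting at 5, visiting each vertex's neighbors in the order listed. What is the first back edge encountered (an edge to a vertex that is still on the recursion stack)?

DFS from 5 (visiting each vertex's neighbors in the order listed); mark gray on enter, black on exit:
5 gray
  9 gray
    1 gray
    1 black
  9 black
  13 gray
    7 gray
      7→1: 1 black — skip
    7 black
    8 gray
      8→7: 7 black — skip
      4 gray
      4 black
    8 black
    2 gray
      2→8: 8 black — skip
    2 black
  13 black
  6 gray
    3 gray
      11 gray
        12 gray
          12→1: 1 black — skip
        12 black
        11→3: 3 is gray → back edge
First back edge: 11 → 3.

11->3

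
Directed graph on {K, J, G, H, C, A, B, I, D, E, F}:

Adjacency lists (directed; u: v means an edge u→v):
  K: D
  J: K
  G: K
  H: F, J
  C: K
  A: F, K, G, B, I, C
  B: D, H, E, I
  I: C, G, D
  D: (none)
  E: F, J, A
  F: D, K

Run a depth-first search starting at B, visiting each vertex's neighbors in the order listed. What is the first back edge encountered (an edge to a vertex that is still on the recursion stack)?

A->B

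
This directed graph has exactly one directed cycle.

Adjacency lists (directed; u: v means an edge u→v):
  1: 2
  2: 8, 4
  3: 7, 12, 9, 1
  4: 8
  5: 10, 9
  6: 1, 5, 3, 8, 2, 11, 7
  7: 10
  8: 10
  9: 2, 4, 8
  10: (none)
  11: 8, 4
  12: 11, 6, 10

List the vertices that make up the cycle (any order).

3, 6, 12

DFS with gray/black marking from 6:
6 gray
  1 gray
    2 gray
      8 gray
        10 gray
        10 black
      8 black
      4 gray
        4→8: 8 black — skip
      4 black
    2 black
  1 black
  5 gray
    5→10: 10 black — skip
    9 gray
      9→2: 2 black — skip
      9→4: 4 black — skip
      9→8: 8 black — skip
    9 black
  5 black
  3 gray
    7 gray
      7→10: 10 black — skip
    7 black
    12 gray
      11 gray
        11→8: 8 black — skip
        11→4: 4 black — skip
      11 black
      12→6: 6 is gray → back edge
Back edge closes the cycle 6 → 3 → 12 → 6; its vertices are {3, 6, 12}.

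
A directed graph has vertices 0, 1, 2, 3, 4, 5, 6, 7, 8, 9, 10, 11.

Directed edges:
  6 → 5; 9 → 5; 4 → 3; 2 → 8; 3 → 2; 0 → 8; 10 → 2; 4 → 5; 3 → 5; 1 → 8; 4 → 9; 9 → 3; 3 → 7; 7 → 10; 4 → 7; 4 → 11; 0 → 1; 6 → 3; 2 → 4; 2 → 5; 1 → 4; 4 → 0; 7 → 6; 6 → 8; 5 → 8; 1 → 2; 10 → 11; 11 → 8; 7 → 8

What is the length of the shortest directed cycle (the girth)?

For each vertex v, BFS finds the shortest path from v back to v.
The shortest such closed walk is 4 → 0 → 1 → 4, length 3.

3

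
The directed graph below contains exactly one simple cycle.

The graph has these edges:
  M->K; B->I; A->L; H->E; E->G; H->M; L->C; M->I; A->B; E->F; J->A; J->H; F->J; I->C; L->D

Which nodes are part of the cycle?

DFS with gray/black marking from J:
J gray
  H gray
    E gray
      G gray
      G black
      F gray
        F→J: J is gray → back edge
Back edge closes the cycle J → H → E → F → J; its vertices are {E, F, H, J}.

E, F, H, J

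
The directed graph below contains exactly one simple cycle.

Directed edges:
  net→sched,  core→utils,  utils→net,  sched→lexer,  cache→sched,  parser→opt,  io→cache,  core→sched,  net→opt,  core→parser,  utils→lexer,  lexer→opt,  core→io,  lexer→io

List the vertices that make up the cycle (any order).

DFS with gray/black marking from io:
io gray
  cache gray
    sched gray
      lexer gray
        opt gray
        opt black
        lexer→io: io is gray → back edge
Back edge closes the cycle io → cache → sched → lexer → io; its vertices are {io, cache, lexer, sched}.

io, cache, lexer, sched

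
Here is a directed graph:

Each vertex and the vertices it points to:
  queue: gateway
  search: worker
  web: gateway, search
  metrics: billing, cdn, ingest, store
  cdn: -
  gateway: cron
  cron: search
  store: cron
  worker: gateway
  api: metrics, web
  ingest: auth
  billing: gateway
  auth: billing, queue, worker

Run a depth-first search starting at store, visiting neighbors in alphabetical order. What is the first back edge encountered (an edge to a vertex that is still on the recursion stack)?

DFS from store (visiting neighbors in alphabetical order); mark gray on enter, black on exit:
store gray
  cron gray
    search gray
      worker gray
        gateway gray
          gateway→cron: cron is gray → back edge
First back edge: gateway → cron.

gateway→cron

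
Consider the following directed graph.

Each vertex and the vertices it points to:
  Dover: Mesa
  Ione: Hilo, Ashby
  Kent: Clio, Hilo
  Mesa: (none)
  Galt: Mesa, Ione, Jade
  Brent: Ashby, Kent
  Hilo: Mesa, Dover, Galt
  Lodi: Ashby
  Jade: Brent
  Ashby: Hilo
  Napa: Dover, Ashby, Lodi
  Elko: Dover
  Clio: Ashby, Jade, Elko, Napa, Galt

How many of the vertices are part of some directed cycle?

A vertex is on a directed cycle iff it belongs to a strongly connected component of size ≥ 2 (or has a self-loop).
The vertices on cycles are {Clio, Galt, Hilo, Ione, Jade, Kent, Lodi, Napa, Ashby, Brent} — 10 in total.

10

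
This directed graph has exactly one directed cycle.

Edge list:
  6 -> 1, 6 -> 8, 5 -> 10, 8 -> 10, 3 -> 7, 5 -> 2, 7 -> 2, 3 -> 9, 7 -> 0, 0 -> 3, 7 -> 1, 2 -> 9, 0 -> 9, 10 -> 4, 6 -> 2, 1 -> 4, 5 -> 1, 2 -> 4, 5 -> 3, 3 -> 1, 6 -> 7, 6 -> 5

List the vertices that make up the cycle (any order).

DFS with gray/black marking from 7:
7 gray
  0 gray
    3 gray
      9 gray
      9 black
      1 gray
        4 gray
        4 black
      1 black
      3→7: 7 is gray → back edge
Back edge closes the cycle 7 → 0 → 3 → 7; its vertices are {0, 3, 7}.

0, 3, 7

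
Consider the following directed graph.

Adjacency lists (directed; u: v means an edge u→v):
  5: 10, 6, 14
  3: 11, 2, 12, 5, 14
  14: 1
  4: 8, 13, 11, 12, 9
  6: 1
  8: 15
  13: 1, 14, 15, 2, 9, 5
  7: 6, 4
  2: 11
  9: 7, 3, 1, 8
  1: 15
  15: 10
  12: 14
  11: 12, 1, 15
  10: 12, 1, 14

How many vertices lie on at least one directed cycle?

9

A vertex is on a directed cycle iff it belongs to a strongly connected component of size ≥ 2 (or has a self-loop).
The vertices on cycles are {1, 4, 7, 9, 10, 12, 13, 14, 15} — 9 in total.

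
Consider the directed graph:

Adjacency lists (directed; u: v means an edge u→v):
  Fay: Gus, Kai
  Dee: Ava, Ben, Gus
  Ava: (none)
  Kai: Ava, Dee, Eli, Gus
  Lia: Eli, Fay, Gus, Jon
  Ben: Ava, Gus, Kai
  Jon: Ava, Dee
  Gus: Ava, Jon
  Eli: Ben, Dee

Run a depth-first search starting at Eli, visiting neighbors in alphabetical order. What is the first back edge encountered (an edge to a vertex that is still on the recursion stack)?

Dee→Ben

DFS from Eli (visiting neighbors in alphabetical order); mark gray on enter, black on exit:
Eli gray
  Ben gray
    Ava gray
    Ava black
    Gus gray
      Gus→Ava: Ava black — skip
      Jon gray
        Jon→Ava: Ava black — skip
        Dee gray
          Dee→Ava: Ava black — skip
          Dee→Ben: Ben is gray → back edge
First back edge: Dee → Ben.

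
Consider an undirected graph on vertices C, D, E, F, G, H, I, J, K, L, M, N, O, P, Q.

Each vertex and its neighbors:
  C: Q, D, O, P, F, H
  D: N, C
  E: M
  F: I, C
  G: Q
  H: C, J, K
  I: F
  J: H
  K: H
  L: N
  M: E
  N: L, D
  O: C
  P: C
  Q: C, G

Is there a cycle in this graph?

No

DFS, tracking each vertex's parent; an edge to a visited non-parent vertex closes a cycle.
Start from G:
visit G (parent –)
  visit Q (parent G)
    visit C (parent Q)
      C–Q: parent, skip
      visit D (parent C)
        visit N (parent D)
          visit L (parent N)
            L–N: parent, skip
          N–D: parent, skip
        D–C: parent, skip
      visit O (parent C)
        O–C: parent, skip
      visit P (parent C)
        P–C: parent, skip
      visit F (parent C)
        visit I (parent F)
          I–F: parent, skip
        F–C: parent, skip
      visit H (parent C)
        H–C: parent, skip
        visit J (parent H)
          J–H: parent, skip
        visit K (parent H)
          K–H: parent, skip
    Q–G: parent, skip
visit E (parent –)
  visit M (parent E)
    M–E: parent, skip
No non-parent visited neighbor found — the graph is a forest.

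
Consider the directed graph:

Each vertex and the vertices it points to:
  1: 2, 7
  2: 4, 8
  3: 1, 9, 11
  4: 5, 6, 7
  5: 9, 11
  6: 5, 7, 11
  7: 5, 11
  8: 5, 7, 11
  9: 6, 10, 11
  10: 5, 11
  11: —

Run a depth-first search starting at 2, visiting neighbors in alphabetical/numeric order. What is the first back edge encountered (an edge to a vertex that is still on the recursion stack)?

DFS from 2 (visiting neighbors in alphabetical/numeric order); mark gray on enter, black on exit:
2 gray
  4 gray
    5 gray
      9 gray
        6 gray
          6→5: 5 is gray → back edge
First back edge: 6 → 5.

6->5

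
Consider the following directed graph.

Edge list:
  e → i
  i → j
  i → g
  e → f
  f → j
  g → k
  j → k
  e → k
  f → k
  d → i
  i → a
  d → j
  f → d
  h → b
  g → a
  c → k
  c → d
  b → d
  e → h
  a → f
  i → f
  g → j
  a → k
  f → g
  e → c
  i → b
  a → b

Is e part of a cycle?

e lies on a cycle iff there is a path from e back to itself.
Exploring from e, it never reaches itself; equivalently, its strongly connected component is a singleton.

No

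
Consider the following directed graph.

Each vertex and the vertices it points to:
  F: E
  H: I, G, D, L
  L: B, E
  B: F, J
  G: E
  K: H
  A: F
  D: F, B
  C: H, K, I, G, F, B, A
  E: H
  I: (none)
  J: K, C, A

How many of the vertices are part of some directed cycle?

11

A vertex is on a directed cycle iff it belongs to a strongly connected component of size ≥ 2 (or has a self-loop).
The vertices on cycles are {A, B, C, D, E, F, G, H, J, K, L} — 11 in total.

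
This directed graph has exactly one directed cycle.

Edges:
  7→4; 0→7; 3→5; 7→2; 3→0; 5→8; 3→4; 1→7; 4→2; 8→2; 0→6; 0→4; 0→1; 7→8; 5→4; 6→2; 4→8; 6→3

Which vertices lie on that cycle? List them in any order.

DFS with gray/black marking from 3:
3 gray
  4 gray
    8 gray
      2 gray
      2 black
    8 black
    4→2: 2 black — skip
  4 black
  5 gray
    5→8: 8 black — skip
    5→4: 4 black — skip
  5 black
  0 gray
    1 gray
      7 gray
        7→2: 2 black — skip
        7→4: 4 black — skip
        7→8: 8 black — skip
      7 black
    1 black
    0→7: 7 black — skip
    6 gray
      6→3: 3 is gray → back edge
Back edge closes the cycle 3 → 0 → 6 → 3; its vertices are {0, 3, 6}.

0, 3, 6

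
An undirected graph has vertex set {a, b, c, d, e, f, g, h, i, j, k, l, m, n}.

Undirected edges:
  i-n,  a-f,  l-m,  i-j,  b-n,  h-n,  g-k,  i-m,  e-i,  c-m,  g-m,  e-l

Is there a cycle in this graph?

DFS, tracking each vertex's parent; an edge to a visited non-parent vertex closes a cycle.
Start from a:
visit a (parent –)
  visit f (parent a)
    f–a: parent, skip
visit b (parent –)
  visit n (parent b)
    n–b: parent, skip
    visit i (parent n)
      visit j (parent i)
        j–i: parent, skip
      visit m (parent i)
        visit l (parent m)
          l–m: parent, skip
          visit e (parent l)
            e–i: i visited and ≠ parent → cycle
Cycle: i – m – l – e – i.

Yes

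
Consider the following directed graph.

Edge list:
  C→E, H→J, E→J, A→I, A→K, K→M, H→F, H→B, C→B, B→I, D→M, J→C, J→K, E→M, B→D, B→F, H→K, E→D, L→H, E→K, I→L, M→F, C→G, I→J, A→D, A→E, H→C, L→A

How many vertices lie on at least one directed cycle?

8

A vertex is on a directed cycle iff it belongs to a strongly connected component of size ≥ 2 (or has a self-loop).
The vertices on cycles are {A, B, C, E, H, I, J, L} — 8 in total.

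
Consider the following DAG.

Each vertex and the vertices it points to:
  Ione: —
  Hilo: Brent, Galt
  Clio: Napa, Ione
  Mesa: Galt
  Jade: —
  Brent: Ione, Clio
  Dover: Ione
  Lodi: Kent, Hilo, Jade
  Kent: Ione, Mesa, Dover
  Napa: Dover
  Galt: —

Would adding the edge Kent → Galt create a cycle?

Adding Kent→Galt creates a cycle iff Galt can already reach Kent.
Explore from Galt: no path reaches Kent. The graph stays acyclic.

No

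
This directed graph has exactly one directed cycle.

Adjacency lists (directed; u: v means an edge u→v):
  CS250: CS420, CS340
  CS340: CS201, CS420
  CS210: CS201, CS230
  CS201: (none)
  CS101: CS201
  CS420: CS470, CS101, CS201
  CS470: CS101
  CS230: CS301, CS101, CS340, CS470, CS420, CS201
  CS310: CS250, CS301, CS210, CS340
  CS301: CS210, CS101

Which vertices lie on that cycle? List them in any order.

CS210, CS230, CS301

DFS with gray/black marking from CS301:
CS301 gray
  CS210 gray
    CS201 gray
    CS201 black
    CS230 gray
      CS230→CS301: CS301 is gray → back edge
Back edge closes the cycle CS301 → CS210 → CS230 → CS301; its vertices are {CS210, CS230, CS301}.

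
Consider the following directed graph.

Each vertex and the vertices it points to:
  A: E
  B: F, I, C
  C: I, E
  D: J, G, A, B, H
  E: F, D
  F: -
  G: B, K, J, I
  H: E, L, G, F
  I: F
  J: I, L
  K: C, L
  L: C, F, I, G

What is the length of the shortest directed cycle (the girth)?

3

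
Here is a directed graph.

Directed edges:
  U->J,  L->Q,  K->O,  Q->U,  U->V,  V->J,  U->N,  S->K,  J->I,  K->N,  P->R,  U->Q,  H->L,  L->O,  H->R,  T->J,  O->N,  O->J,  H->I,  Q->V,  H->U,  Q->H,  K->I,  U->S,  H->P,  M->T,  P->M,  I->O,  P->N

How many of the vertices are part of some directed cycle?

7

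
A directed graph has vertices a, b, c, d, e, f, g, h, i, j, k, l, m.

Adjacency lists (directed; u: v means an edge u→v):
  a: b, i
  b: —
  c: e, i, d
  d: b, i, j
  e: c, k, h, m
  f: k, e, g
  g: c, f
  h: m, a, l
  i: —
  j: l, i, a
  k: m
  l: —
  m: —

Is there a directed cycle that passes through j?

No

j lies on a cycle iff there is a path from j back to itself.
Exploring from j, it never reaches itself; equivalently, its strongly connected component is a singleton.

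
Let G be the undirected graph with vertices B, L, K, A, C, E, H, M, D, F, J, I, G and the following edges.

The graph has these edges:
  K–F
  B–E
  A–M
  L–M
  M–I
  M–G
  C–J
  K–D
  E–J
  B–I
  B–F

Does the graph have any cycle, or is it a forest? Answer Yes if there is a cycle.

DFS, tracking each vertex's parent; an edge to a visited non-parent vertex closes a cycle.
Start from E:
visit E (parent –)
  visit J (parent E)
    J–E: parent, skip
    visit C (parent J)
      C–J: parent, skip
  visit B (parent E)
    visit F (parent B)
      F–B: parent, skip
      visit K (parent F)
        visit D (parent K)
          D–K: parent, skip
        K–F: parent, skip
    visit I (parent B)
      visit M (parent I)
        M–I: parent, skip
        visit L (parent M)
          L–M: parent, skip
        visit A (parent M)
          A–M: parent, skip
        visit G (parent M)
          G–M: parent, skip
      I–B: parent, skip
    B–E: parent, skip
visit H (parent –)
No non-parent visited neighbor found — the graph is a forest.

No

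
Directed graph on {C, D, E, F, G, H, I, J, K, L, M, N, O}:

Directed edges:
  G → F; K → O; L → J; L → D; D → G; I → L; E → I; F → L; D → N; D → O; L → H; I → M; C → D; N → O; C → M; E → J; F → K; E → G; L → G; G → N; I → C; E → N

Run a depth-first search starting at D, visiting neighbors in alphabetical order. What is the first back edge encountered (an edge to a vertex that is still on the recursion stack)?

DFS from D (visiting neighbors in alphabetical order); mark gray on enter, black on exit:
D gray
  G gray
    F gray
      K gray
        O gray
        O black
      K black
      L gray
        L→D: D is gray → back edge
First back edge: L → D.

L→D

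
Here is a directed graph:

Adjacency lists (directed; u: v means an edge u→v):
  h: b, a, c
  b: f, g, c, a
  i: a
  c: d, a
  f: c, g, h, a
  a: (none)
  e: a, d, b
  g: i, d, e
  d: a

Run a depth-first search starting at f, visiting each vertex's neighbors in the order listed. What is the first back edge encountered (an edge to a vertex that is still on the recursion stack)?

DFS from f (visiting each vertex's neighbors in the order listed); mark gray on enter, black on exit:
f gray
  c gray
    d gray
      a gray
      a black
    d black
    c→a: a black — skip
  c black
  g gray
    i gray
      i→a: a black — skip
    i black
    g→d: d black — skip
    e gray
      e→a: a black — skip
      e→d: d black — skip
      b gray
        b→f: f is gray → back edge
First back edge: b → f.

b→f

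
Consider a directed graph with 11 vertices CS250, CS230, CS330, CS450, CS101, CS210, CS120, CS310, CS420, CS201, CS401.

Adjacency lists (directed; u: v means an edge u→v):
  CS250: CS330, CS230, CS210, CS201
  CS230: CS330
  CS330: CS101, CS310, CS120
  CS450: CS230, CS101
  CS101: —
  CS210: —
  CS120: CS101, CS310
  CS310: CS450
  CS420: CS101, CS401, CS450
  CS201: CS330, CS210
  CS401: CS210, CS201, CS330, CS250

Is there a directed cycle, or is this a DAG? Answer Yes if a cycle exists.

Yes

DFS with white/gray/black marking, starting from CS120:
CS120 gray
  CS101 gray
  CS101 black
  CS310 gray
    CS450 gray
      CS230 gray
        CS330 gray
          CS330→CS101: CS101 black — skip
          CS330→CS310: CS310 is gray → back edge
Back edge found, so a cycle exists: CS310 → CS450 → CS230 → CS330 → CS310.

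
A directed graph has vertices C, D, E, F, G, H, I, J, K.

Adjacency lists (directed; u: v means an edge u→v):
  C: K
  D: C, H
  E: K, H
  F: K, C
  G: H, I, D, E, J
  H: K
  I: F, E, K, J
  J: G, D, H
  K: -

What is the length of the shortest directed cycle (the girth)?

For each vertex v, BFS finds the shortest path from v back to v.
The shortest such closed walk is G → J → G, length 2.

2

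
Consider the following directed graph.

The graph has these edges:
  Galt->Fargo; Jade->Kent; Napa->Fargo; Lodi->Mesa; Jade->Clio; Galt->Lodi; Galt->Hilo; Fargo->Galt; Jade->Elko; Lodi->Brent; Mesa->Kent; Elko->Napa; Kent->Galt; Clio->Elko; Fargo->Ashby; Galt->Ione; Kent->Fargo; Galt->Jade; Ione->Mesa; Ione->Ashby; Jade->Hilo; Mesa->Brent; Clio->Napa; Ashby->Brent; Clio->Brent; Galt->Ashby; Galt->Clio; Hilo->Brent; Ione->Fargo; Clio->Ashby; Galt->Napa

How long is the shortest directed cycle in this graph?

2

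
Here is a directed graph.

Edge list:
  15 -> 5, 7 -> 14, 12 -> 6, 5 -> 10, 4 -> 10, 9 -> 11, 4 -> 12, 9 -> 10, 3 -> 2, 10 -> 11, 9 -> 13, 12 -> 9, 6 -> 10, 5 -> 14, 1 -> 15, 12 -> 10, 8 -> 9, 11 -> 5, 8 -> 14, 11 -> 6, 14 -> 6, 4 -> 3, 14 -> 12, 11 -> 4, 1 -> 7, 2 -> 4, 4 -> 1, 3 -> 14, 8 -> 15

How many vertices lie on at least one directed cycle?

A vertex is on a directed cycle iff it belongs to a strongly connected component of size ≥ 2 (or has a self-loop).
The vertices on cycles are {1, 2, 3, 4, 5, 6, 7, 9, 10, 11, 12, 14, 15} — 13 in total.

13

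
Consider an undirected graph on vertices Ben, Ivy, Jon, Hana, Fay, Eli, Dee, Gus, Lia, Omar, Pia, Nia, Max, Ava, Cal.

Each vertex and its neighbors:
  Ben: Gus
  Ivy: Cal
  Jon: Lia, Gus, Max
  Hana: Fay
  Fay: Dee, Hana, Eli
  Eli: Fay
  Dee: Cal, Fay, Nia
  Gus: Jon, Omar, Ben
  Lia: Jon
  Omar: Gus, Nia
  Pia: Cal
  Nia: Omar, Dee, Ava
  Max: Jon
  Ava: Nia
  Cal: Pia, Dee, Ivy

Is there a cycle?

DFS, tracking each vertex's parent; an edge to a visited non-parent vertex closes a cycle.
Start from Eli:
visit Eli (parent –)
  visit Fay (parent Eli)
    visit Dee (parent Fay)
      visit Cal (parent Dee)
        visit Pia (parent Cal)
          Pia–Cal: parent, skip
        Cal–Dee: parent, skip
        visit Ivy (parent Cal)
          Ivy–Cal: parent, skip
      Dee–Fay: parent, skip
      visit Nia (parent Dee)
        visit Omar (parent Nia)
          visit Gus (parent Omar)
            visit Jon (parent Gus)
              visit Lia (parent Jon)
                Lia–Jon: parent, skip
              Jon–Gus: parent, skip
              visit Max (parent Jon)
                Max–Jon: parent, skip
            Gus–Omar: parent, skip
            visit Ben (parent Gus)
              Ben–Gus: parent, skip
          Omar–Nia: parent, skip
        Nia–Dee: parent, skip
        visit Ava (parent Nia)
          Ava–Nia: parent, skip
    visit Hana (parent Fay)
      Hana–Fay: parent, skip
    Fay–Eli: parent, skip
No non-parent visited neighbor found — the graph is a forest.

No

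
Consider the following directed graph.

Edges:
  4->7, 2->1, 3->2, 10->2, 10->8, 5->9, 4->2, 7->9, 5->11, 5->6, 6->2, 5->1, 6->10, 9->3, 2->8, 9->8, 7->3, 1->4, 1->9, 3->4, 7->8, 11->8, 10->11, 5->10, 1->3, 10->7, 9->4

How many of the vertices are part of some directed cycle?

A vertex is on a directed cycle iff it belongs to a strongly connected component of size ≥ 2 (or has a self-loop).
The vertices on cycles are {1, 2, 3, 4, 7, 9} — 6 in total.

6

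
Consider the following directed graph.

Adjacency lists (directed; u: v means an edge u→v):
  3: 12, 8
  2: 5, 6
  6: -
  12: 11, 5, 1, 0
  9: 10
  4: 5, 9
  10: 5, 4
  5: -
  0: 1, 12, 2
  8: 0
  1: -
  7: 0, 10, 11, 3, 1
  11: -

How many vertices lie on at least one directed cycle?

A vertex is on a directed cycle iff it belongs to a strongly connected component of size ≥ 2 (or has a self-loop).
The vertices on cycles are {0, 4, 9, 10, 12} — 5 in total.

5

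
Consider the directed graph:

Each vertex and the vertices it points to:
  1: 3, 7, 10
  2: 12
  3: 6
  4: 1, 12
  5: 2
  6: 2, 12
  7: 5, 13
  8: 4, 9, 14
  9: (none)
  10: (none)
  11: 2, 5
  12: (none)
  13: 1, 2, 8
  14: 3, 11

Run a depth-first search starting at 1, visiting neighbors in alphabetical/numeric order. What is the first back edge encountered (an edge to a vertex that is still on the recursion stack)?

DFS from 1 (visiting neighbors in alphabetical/numeric order); mark gray on enter, black on exit:
1 gray
  3 gray
    6 gray
      2 gray
        12 gray
        12 black
      2 black
      6→12: 12 black — skip
    6 black
  3 black
  7 gray
    5 gray
      5→2: 2 black — skip
    5 black
    13 gray
      13→1: 1 is gray → back edge
First back edge: 13 → 1.

13→1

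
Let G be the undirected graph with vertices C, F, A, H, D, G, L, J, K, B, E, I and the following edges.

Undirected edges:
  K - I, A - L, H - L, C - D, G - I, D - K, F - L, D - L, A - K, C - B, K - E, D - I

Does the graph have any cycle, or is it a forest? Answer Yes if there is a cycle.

DFS, tracking each vertex's parent; an edge to a visited non-parent vertex closes a cycle.
Start from E:
visit E (parent –)
  visit K (parent E)
    visit A (parent K)
      visit L (parent A)
        L–A: parent, skip
        visit H (parent L)
          H–L: parent, skip
        visit D (parent L)
          visit C (parent D)
            visit B (parent C)
              B–C: parent, skip
            C–D: parent, skip
          visit I (parent D)
            I–K: K visited and ≠ parent → cycle
Cycle: K – A – L – D – I – K.

Yes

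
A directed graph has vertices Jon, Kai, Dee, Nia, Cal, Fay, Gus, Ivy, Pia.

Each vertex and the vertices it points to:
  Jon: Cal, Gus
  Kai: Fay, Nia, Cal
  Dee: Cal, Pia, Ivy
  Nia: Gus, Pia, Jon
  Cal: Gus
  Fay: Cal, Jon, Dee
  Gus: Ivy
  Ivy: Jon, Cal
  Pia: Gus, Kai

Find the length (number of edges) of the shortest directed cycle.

3

For each vertex v, BFS finds the shortest path from v back to v.
The shortest such closed walk is Kai → Nia → Pia → Kai, length 3.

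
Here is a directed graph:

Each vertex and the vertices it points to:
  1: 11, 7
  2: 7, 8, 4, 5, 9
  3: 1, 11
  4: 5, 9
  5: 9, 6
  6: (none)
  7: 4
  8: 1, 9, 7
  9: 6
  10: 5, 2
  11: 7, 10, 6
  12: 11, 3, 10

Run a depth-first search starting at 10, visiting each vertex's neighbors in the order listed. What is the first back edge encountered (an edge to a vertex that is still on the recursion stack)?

11→10

DFS from 10 (visiting each vertex's neighbors in the order listed); mark gray on enter, black on exit:
10 gray
  5 gray
    9 gray
      6 gray
      6 black
    9 black
    5→6: 6 black — skip
  5 black
  2 gray
    7 gray
      4 gray
        4→5: 5 black — skip
        4→9: 9 black — skip
      4 black
    7 black
    8 gray
      1 gray
        11 gray
          11→7: 7 black — skip
          11→10: 10 is gray → back edge
First back edge: 11 → 10.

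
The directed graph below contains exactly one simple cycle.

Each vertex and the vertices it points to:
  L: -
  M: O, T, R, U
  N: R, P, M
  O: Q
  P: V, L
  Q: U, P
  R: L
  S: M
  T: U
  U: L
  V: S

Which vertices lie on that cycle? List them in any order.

M, O, P, Q, S, V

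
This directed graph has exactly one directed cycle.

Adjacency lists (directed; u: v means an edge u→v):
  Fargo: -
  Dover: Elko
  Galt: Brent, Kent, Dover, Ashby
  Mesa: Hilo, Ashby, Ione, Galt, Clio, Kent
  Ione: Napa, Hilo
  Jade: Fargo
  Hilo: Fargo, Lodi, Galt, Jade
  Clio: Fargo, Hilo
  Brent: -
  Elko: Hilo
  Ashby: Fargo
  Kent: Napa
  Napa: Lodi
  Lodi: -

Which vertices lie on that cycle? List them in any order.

Elko, Galt, Hilo, Dover

DFS with gray/black marking from Galt:
Galt gray
  Brent gray
  Brent black
  Kent gray
    Napa gray
      Lodi gray
      Lodi black
    Napa black
  Kent black
  Dover gray
    Elko gray
      Hilo gray
        Fargo gray
        Fargo black
        Hilo→Lodi: Lodi black — skip
        Hilo→Galt: Galt is gray → back edge
Back edge closes the cycle Galt → Dover → Elko → Hilo → Galt; its vertices are {Elko, Galt, Hilo, Dover}.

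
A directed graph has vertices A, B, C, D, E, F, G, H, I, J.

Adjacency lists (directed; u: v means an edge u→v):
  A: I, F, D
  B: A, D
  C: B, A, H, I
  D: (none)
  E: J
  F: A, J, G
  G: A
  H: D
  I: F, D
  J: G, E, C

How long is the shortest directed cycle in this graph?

For each vertex v, BFS finds the shortest path from v back to v.
The shortest such closed walk is J → E → J, length 2.

2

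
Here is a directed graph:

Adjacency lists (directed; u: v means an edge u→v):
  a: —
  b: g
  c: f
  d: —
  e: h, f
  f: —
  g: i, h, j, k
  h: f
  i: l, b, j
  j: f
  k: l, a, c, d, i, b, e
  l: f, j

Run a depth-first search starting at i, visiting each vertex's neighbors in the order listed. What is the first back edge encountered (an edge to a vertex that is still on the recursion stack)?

DFS from i (visiting each vertex's neighbors in the order listed); mark gray on enter, black on exit:
i gray
  l gray
    f gray
    f black
    j gray
      j→f: f black — skip
    j black
  l black
  b gray
    g gray
      g→i: i is gray → back edge
First back edge: g → i.

g->i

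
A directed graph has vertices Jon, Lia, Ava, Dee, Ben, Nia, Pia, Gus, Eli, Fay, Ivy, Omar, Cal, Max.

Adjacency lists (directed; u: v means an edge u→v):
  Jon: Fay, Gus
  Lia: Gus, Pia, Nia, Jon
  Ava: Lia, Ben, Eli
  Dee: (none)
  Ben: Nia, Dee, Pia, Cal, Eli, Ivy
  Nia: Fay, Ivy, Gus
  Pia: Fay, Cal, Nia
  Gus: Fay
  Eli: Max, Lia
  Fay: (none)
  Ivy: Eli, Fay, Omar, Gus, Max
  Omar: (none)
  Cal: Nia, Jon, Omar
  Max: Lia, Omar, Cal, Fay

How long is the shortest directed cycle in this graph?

4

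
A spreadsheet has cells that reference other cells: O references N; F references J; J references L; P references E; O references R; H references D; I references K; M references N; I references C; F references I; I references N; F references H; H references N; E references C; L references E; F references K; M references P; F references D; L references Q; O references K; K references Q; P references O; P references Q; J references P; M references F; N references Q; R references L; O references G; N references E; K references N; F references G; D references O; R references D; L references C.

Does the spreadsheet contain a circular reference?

DFS with white/gray/black marking, starting from K:
K gray
  Q gray
  Q black
  N gray
    N→Q: Q black — skip
    E gray
      C gray
      C black
    E black
  N black
K black
D gray
  O gray
    O→N: N black — skip
    G gray
    G black
    R gray
      L gray
        L→Q: Q black — skip
        L→E: E black — skip
        L→C: C black — skip
      L black
      R→D: D is gray → back edge
Back edge found, so a cycle exists: D → O → R → D.

Yes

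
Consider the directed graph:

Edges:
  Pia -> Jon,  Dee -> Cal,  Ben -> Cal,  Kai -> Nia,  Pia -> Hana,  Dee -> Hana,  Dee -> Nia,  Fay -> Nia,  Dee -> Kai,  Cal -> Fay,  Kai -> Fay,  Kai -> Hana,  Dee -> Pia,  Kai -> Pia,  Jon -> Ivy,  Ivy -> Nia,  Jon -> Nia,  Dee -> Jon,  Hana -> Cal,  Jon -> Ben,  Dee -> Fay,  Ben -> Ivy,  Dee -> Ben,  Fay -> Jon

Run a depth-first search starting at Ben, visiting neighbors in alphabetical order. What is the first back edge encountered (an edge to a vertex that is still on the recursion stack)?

DFS from Ben (visiting neighbors in alphabetical order); mark gray on enter, black on exit:
Ben gray
  Cal gray
    Fay gray
      Jon gray
        Jon→Ben: Ben is gray → back edge
First back edge: Jon → Ben.

Jon→Ben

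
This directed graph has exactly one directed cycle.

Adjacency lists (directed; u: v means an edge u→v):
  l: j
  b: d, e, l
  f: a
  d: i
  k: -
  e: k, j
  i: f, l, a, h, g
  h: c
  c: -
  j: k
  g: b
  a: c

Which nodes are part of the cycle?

b, d, g, i

DFS with gray/black marking from g:
g gray
  b gray
    d gray
      i gray
        f gray
          a gray
            c gray
            c black
          a black
        f black
        l gray
          j gray
            k gray
            k black
          j black
        l black
        i→a: a black — skip
        h gray
          h→c: c black — skip
        h black
        i→g: g is gray → back edge
Back edge closes the cycle g → b → d → i → g; its vertices are {b, d, g, i}.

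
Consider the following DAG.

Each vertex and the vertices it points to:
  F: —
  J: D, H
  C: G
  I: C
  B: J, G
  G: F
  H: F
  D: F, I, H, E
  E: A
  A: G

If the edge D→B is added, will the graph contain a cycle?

Yes

Adding D→B creates a cycle iff B can already reach D.
Path from B: B → J → D.
So B → … → D → B is a cycle.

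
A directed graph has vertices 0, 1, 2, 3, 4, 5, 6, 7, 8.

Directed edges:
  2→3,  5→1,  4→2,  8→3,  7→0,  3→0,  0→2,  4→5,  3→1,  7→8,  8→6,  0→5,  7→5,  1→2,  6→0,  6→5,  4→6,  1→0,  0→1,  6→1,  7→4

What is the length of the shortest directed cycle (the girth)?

2

For each vertex v, BFS finds the shortest path from v back to v.
The shortest such closed walk is 0 → 1 → 0, length 2.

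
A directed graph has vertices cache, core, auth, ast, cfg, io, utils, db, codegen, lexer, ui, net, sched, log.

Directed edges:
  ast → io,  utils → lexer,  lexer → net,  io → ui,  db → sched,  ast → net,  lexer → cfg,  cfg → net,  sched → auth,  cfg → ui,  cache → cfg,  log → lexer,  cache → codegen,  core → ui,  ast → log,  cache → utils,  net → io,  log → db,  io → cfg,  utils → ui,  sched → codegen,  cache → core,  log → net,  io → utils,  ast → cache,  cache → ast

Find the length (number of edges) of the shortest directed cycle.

2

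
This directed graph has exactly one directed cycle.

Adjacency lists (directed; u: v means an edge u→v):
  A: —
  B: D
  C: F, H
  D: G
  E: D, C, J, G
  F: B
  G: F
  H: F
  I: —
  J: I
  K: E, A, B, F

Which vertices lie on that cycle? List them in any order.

B, D, F, G

DFS with gray/black marking from B:
B gray
  D gray
    G gray
      F gray
        F→B: B is gray → back edge
Back edge closes the cycle B → D → G → F → B; its vertices are {B, D, F, G}.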